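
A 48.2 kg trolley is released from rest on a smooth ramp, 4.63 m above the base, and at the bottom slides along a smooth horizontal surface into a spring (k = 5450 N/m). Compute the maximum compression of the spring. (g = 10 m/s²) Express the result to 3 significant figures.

Energy conservation (no friction) from release to max compression: mgh = ½kx²
x = √(2mgh/k) = √(2 × 48.2 × 10 × 4.63 / 5450) = 0.9050 m

x = 0.905 m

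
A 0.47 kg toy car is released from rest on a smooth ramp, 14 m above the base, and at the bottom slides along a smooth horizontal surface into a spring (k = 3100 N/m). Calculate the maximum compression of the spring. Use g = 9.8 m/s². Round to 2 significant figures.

At max compression the car is momentarily at rest: mgh = ½kx²
x = √(2mgh/k) = √(2 × 0.47 × 9.8 × 14 / 3100) = 0.2040 m

x = 0.20 m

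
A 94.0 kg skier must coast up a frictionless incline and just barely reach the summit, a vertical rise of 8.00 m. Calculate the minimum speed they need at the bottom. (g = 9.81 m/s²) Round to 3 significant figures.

At the top they are momentarily at rest, so all KE converts to PE: ½mv² = mgh
v = √(2gh) = √(2 × 9.81 × 8.00) = 12.53 m/s

v = 12.5 m/s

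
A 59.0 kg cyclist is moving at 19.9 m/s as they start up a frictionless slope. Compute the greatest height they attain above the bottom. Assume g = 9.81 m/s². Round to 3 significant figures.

h = 20.2 m

Setting KE at the bottom equal to PE gained: ½mv² = mgh
h = v²/(2g) = 19.9²/(2 × 9.81) = 20.18 m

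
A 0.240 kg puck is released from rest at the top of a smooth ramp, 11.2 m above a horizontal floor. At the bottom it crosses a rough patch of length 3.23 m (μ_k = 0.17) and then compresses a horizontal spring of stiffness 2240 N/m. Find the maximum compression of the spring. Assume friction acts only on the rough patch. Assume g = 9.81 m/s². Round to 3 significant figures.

Initial energy: E₁ = mgh = (0.240)(9.81)(11.2) = 26.369 J
Friction removes W_f = μ_k mg d = (0.17)(0.240)(9.81)(3.23) = 1.293 J
Energy reaching the spring: E = 26.369 − 1.293 = 25.076 J
At max compression ½kx² = E ⇒ x = √(2E/k) = √(2 × 25.076/2240) = 0.1496 m

x = 0.150 m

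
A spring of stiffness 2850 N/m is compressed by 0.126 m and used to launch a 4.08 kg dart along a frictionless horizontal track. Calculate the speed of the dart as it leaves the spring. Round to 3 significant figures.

The dart leaves the spring when the spring is at natural length, so ½kx² = ½mv²
v = x√(k/m) = 0.126 × √(2850/4.08) = 3.330 m/s

v = 3.33 m/s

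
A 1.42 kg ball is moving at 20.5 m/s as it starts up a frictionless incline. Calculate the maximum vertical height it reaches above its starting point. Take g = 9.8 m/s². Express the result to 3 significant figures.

Setting KE at the bottom equal to PE gained: ½mv² = mgh
h = v²/(2g) = 20.5²/(2 × 9.8) = 21.44 m

h = 21.4 m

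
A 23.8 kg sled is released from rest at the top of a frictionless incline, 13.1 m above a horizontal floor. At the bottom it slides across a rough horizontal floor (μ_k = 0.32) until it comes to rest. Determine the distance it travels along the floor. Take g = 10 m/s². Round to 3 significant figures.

d = 40.9 m

Applying the work–energy principle:
At rest all PE has been dissipated by friction: mgh = μ_k m g d
d = h/μ_k = 13.1/0.32 = 40.94 m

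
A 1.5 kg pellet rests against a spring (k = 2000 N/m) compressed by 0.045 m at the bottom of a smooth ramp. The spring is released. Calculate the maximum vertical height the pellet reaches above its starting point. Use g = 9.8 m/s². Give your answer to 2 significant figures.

At maximum height the pellet is at rest, so ½kx² = mgh
h = kx²/(2mg) = (2000)(0.045)²/(2 × 1.5 × 9.8) = 0.1378 m

h = 0.14 m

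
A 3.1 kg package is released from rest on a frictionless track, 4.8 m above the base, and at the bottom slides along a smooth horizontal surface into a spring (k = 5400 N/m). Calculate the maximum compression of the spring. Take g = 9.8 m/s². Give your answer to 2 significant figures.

At max compression the package is momentarily at rest: mgh = ½kx²
x = √(2mgh/k) = √(2 × 3.1 × 9.8 × 4.8 / 5400) = 0.2324 m

x = 0.23 m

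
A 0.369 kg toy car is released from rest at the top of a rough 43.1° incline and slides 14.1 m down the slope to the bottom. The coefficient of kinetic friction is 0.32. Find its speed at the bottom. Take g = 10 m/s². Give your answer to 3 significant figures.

v = 11.3 m/s

Energy: mgh = ½mv² + W_f, with h = L sinθ and W_f = μ_k (mg cosθ) L
mgh = mgL sinθ = (0.369)(10)(14.1)sin43.1° = 35.550 J
W_f = μ_k mg cosθ · L = (0.32)(0.369)(10)cos43.1°·14.1 = 12.16 J
½mv² = 35.550 − 12.16 = 23.393 J
v = √(2 × 23.393/0.369) = 11.26 m/s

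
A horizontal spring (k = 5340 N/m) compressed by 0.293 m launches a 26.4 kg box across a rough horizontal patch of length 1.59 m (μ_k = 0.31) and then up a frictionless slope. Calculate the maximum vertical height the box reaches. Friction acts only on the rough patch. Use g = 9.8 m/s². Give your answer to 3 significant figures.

Spring energy: E₀ = ½kx² = ½(5340)(0.293)² = 229.22 J
Friction: W_f = μ_k mg d = (0.31)(26.4)(9.8)(1.59) = 127.5 J
Energy at base of ramp: E = 229.22 − 127.5 = 101.69 J
At max height all remaining energy is PE: mgh = E ⇒ h = E/(mg) = 101.69/(26.4 × 9.8) = 0.3931 m

h = 0.393 m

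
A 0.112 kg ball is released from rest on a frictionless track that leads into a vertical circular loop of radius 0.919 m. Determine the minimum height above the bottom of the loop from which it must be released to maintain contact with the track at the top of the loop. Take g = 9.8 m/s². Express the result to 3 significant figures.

h = 2.30 m

At the top, for minimum speed gravity alone supplies the centripetal force: mg = mv_top²/r ⇒ v_top² = gr = 9.006 m²/s²
Energy conservation from release height h to the top (height 2r): mgh = ½mv_top² + mg(2r)
h = v_top²/(2g) + 2r = r/2 + 2r = 5r/2 = 2.298 m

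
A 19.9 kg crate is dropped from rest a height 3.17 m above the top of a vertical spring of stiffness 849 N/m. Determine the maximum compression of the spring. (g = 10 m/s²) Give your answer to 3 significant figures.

x = 1.48 m

Measuring PE from the top of the relaxed spring, at max compression the crate has dropped H + x with zero KE, so:
mg(H + x) = ½kx²
½(849)x² − (19.9)(10)x − (19.9)(10)(3.17) = 0
424.5x² − 199.0x − 630.8 = 0
x = [199.0 + √(39601 + 1.0711e+06)]/(2 × 424.5) = 1.476 m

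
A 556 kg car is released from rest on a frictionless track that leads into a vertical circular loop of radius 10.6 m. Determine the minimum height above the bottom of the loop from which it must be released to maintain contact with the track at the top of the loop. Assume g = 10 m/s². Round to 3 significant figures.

At the top, for minimum speed gravity alone supplies the centripetal force: mg = mv_top²/r ⇒ v_top² = gr = 106.0 m²/s²
Energy conservation from release height h to the top (height 2r): mgh = ½mv_top² + mg(2r)
h = v_top²/(2g) + 2r = r/2 + 2r = 5r/2 = 26.50 m

h = 26.5 m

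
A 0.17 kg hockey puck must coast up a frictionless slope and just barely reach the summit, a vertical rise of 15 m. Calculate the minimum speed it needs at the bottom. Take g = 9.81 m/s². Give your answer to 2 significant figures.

At the top it is momentarily at rest, so all KE converts to PE: ½mv² = mgh
v = √(2gh) = √(2 × 9.81 × 15) = 17.16 m/s

v = 17 m/s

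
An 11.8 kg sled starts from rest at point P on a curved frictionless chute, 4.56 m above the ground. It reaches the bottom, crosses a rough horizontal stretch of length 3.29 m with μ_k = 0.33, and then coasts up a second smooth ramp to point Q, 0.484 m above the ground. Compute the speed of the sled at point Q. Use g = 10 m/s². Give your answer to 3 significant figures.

Energy at P: mgh₁ = (11.8)(10)(4.56) = 538.08 J
Friction loss: W_f = μ_k mg d = 128.1 J
At Q: ½mv² + mgh₂ = mgh₁ − W_f
½mv² = 538.08 − 128.1 − 57.112 = 352.86 J
v = √(2 × 352.86/11.8) = 7.733 m/s

v = 7.73 m/s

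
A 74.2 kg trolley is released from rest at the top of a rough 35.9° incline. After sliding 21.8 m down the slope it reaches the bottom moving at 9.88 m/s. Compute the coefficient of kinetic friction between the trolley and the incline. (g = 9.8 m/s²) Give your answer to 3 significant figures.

μ_k = 0.442

The energy dissipated by friction is the PE lost minus the KE gained:
mgL sinθ = 9295.2 J; ½mv² = 3621.5 J
W_f = 9295.2 − 3621.5 = 5674 J
μ_k = W_f/(mg cosθ · L) = 5674/(589.0 × 21.8) = 0.4419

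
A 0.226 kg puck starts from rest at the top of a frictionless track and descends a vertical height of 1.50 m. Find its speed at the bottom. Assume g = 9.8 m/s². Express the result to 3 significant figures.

v = 5.42 m/s

Mechanical energy is conserved (no friction): mgh = ½mv²
The mass cancels from both sides.
v = √(2gh) = √(2 × 9.8 × 1.50) = √29.400 = 5.422 m/s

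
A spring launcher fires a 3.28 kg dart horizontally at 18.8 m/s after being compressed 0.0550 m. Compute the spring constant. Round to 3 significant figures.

Spring PE at full compression equals KE at release: ½kx² = ½mv²
k = mv²/x² = (3.28)(18.8)²/(0.0550)² = 383234 N/m

k = 383000 N/m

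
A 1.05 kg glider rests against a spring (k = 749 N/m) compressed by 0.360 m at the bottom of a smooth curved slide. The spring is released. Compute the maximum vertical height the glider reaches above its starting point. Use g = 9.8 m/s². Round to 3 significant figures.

All spring PE becomes gravitational PE at the highest point: ½kx² = mgh
h = kx²/(2mg) = (749)(0.360)²/(2 × 1.05 × 9.8) = 4.717 m

h = 4.72 m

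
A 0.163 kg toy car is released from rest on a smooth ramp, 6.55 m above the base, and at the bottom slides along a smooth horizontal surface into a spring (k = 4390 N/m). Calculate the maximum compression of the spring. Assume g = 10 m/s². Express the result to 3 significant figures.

x = 0.0697 m

Energy conservation (no friction) from release to max compression: mgh = ½kx²
x = √(2mgh/k) = √(2 × 0.163 × 10 × 6.55 / 4390) = 0.06974 m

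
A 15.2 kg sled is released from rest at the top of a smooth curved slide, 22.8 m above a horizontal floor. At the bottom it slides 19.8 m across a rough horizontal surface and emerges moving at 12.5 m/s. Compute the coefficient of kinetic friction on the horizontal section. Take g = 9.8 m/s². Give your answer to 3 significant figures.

μ_k = 0.749

Energy at the top = energy at the end + work done against friction:
mgh = ½mv² + μ_k m g d
mgh = 3396.3 J; ½mv² = 1187.5 J
W_f = 3396.3 − 1187.5 = 2209 J
μ_k = W_f/(mg·d) = 2209/(149.0 × 19.8) = 0.7489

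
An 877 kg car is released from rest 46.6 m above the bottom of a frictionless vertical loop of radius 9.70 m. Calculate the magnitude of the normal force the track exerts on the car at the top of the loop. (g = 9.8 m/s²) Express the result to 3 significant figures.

N = 39600 N

Energy from release to top (height 2r): mgh = ½mv_top² + mg(2r)
v_top² = 2g(h − 2r) = 2(9.8)(46.6 − 19.40) = 533.12 m²/s²
At the top, both N and weight point toward the centre: N + mg = mv_top²/r
N = m(v_top²/r − g) = 877(533.12/9.70 − 9.8) = 39606 N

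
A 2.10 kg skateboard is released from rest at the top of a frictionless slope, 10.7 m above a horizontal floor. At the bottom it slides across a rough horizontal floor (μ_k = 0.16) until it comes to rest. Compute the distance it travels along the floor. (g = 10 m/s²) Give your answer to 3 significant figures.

Energy at the top = energy at the end + work done against friction:
At rest all PE has been dissipated by friction: mgh = μ_k m g d
d = h/μ_k = 10.7/0.16 = 66.88 m

d = 66.9 m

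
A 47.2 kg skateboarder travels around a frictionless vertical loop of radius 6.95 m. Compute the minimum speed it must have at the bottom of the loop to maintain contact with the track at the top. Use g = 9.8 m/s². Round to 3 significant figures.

At the top: mg = mv_top²/r ⇒ v_top² = gr = 68.11 m²/s²
Energy from bottom to top (height 2r): ½mv_bot² = ½mv_top² + mg(2r)
v_bot² = gr + 4gr = 5gr = 340.6
v_bot = √(5gr) = 18.45 m/s

v = 18.5 m/s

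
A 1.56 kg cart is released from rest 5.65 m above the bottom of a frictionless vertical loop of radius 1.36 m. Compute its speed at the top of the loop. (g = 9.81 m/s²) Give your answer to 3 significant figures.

v = 7.58 m/s

Energy conservation: mgh = ½mv_top² + mg(2r)
v_top² = 2g(h − 2r) = 2(9.81)(5.65 − 2.720) = 57.49
v_top = 7.582 m/s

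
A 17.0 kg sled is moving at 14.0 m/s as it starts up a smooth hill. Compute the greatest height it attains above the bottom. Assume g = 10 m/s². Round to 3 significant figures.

h = 9.80 m

By energy conservation, ½mv² = mgh
h = v²/(2g) = 14.0²/(2 × 10) = 9.800 m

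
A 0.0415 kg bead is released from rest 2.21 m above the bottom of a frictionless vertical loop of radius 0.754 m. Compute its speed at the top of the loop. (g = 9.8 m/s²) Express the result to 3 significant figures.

Energy conservation: mgh = ½mv_top² + mg(2r)
v_top² = 2g(h − 2r) = 2(9.8)(2.21 − 1.508) = 13.76
v_top = 3.709 m/s

v = 3.71 m/s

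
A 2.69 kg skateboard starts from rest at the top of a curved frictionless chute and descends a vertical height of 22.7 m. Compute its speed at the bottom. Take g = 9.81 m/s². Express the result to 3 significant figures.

Equating total energy at the two states: mgh = ½mv²
The mass cancels from both sides.
v = √(2gh) = √(2 × 9.81 × 22.7) = √445.37 = 21.10 m/s

v = 21.1 m/s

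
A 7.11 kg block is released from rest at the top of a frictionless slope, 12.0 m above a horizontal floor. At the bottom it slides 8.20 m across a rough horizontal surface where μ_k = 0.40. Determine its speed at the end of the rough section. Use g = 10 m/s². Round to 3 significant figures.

v = 13.2 m/s

Applying the work–energy principle:
mgh = ½mv² + μ_k m g d
W_f = μ_k mg d = (0.40)(7.11)(10)(8.20) = 233.2 J
½mv² = mgh − W_f = 853.20 − 233.2 = 619.99 J
v = √(2 × 619.99/7.11) = 13.21 m/s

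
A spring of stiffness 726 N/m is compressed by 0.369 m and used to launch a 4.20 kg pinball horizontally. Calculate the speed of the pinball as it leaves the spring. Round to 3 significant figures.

The pinball leaves the spring when the spring is at natural length, so ½kx² = ½mv²
v = x√(k/m) = 0.369 × √(726/4.20) = 4.851 m/s

v = 4.85 m/s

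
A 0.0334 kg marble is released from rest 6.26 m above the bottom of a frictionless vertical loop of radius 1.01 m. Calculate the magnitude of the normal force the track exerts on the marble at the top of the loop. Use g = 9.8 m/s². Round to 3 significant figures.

N = 2.42 N

Energy from release to top (height 2r): mgh = ½mv_top² + mg(2r)
v_top² = 2g(h − 2r) = 2(9.8)(6.26 − 2.020) = 83.104 m²/s²
At the top, both N and weight point toward the centre: N + mg = mv_top²/r
N = m(v_top²/r − g) = 0.0334(83.104/1.01 − 9.8) = 2.421 N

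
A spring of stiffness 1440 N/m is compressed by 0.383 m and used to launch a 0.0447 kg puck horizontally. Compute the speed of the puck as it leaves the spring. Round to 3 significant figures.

v = 68.7 m/s

Conservation of energy: ½kx² = ½mv²
v = x√(k/m) = 0.383 × √(1440/0.0447) = 68.74 m/s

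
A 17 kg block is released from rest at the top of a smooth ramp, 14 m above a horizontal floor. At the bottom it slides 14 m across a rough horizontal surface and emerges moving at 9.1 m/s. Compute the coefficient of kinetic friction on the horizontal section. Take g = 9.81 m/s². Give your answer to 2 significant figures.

μ_k = 0.70

Energy bookkeeping (friction removes W_f = μ_k N d):
mgh = ½mv² + μ_k m g d
mgh = 2334.8 J; ½mv² = 703.88 J
W_f = 2334.8 − 703.88 = 1631 J
μ_k = W_f/(mg·d) = 1631/(166.8 × 14) = 0.6985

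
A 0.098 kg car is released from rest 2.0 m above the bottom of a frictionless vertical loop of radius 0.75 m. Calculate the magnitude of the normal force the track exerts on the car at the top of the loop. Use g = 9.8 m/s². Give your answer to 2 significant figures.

Energy from release to top (height 2r): mgh = ½mv_top² + mg(2r)
v_top² = 2g(h − 2r) = 2(9.8)(2.0 − 1.500) = 9.8000 m²/s²
At the top, both N and weight point toward the centre: N + mg = mv_top²/r
N = m(v_top²/r − g) = 0.098(9.8000/0.75 − 9.8) = 0.3201 N

N = 0.32 N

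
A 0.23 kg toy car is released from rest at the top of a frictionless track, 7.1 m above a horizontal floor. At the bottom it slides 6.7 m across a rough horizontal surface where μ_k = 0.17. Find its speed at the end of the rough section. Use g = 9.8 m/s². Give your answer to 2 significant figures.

v = 11 m/s

Applying the work–energy principle:
mgh = ½mv² + μ_k m g d
W_f = μ_k mg d = (0.17)(0.23)(9.8)(6.7) = 2.567 J
½mv² = mgh − W_f = 16.003 − 2.567 = 13.436 J
v = √(2 × 13.436/0.23) = 10.81 m/s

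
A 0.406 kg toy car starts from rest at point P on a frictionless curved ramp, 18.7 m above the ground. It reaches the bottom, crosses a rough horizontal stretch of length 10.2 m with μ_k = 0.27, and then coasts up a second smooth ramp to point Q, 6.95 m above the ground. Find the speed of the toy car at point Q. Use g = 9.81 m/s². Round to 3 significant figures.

v = 13.3 m/s

Energy at P: mgh₁ = (0.406)(9.81)(18.7) = 74.479 J
Friction loss: W_f = μ_k mg d = 10.97 J
At Q: ½mv² + mgh₂ = mgh₁ − W_f
½mv² = 74.479 − 10.97 − 27.681 = 35.830 J
v = √(2 × 35.830/0.406) = 13.29 m/s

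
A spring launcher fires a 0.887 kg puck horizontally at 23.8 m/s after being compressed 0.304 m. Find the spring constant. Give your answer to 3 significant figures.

Spring PE at full compression equals KE at release: ½kx² = ½mv²
k = mv²/x² = (0.887)(23.8)²/(0.304)² = 5437 N/m

k = 5440 N/m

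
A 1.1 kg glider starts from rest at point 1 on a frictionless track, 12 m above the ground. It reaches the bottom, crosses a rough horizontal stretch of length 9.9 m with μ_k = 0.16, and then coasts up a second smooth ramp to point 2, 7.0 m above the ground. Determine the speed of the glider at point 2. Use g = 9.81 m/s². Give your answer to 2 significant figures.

v = 8.2 m/s

Energy at 1: mgh₁ = (1.1)(9.81)(12) = 129.49 J
Friction loss: W_f = μ_k mg d = 17.09 J
At 2: ½mv² + mgh₂ = mgh₁ − W_f
½mv² = 129.49 − 17.09 − 75.537 = 36.862 J
v = √(2 × 36.862/1.1) = 8.187 m/s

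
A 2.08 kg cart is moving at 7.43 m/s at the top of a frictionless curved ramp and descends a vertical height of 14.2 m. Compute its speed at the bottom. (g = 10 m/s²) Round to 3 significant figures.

Equating total energy at the two states: ½mv₀² + mgh = ½mv²
v² = v₀² + 2gh = (7.43)² + 2(10)(14.2) = 339.20
v = √339.20 = 18.42 m/s

v = 18.4 m/s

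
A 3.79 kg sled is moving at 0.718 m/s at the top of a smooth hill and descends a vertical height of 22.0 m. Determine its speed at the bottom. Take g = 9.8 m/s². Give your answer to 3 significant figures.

By conservation of mechanical energy, ½mv₀² + mgh = ½mv²
v² = v₀² + 2gh = (0.718)² + 2(9.8)(22.0) = 431.72
v = √431.72 = 20.78 m/s

v = 20.8 m/s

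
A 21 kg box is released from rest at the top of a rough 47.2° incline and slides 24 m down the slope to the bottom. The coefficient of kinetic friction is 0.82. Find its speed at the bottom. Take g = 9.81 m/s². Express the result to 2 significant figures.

Taking the bottom as reference, mgh = ½mv² + μ_k N L with h = L sinθ, N = mg cosθ:
mgh = mgL sinθ = (21)(9.81)(24)sin47.2° = 3627.7 J
W_f = μ_k mg cosθ · L = (0.82)(21)(9.81)cos47.2°·24 = 2755 J
½mv² = 3627.7 − 2755 = 873.09 J
v = √(2 × 873.09/21) = 9.119 m/s

v = 9.1 m/s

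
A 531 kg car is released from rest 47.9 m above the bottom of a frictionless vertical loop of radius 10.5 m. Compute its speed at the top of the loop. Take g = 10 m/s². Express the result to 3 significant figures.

Energy conservation: mgh = ½mv_top² + mg(2r)
v_top² = 2g(h − 2r) = 2(10)(47.9 − 21.00) = 538.0
v_top = 23.19 m/s

v = 23.2 m/s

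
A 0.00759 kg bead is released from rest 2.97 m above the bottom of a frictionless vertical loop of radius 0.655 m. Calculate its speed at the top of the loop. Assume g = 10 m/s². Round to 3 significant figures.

Energy conservation: mgh = ½mv_top² + mg(2r)
v_top² = 2g(h − 2r) = 2(10)(2.97 − 1.310) = 33.20
v_top = 5.762 m/s

v = 5.76 m/s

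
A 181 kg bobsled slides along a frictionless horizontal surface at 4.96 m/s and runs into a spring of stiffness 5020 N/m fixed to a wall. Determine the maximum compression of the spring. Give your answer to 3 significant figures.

All KE is stored as spring PE at maximum compression: ½mv² = ½kx²
x = v√(m/k) = 4.96 × √(181/5020) = 0.9418 m

x = 0.942 m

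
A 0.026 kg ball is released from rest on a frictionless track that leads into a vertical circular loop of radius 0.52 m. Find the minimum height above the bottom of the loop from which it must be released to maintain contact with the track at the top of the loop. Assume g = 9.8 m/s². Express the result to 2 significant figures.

h = 1.3 m

At the top, for minimum speed gravity alone supplies the centripetal force: mg = mv_top²/r ⇒ v_top² = gr = 5.096 m²/s²
Energy conservation from release height h to the top (height 2r): mgh = ½mv_top² + mg(2r)
h = v_top²/(2g) + 2r = r/2 + 2r = 5r/2 = 1.300 m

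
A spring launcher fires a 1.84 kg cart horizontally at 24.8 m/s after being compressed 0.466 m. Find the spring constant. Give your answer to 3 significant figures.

Spring PE at full compression equals KE at release: ½kx² = ½mv²
k = mv²/x² = (1.84)(24.8)²/(0.466)² = 5211 N/m

k = 5210 N/m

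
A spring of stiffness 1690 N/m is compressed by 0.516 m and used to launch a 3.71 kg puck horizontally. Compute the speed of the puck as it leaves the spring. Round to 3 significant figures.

The puck leaves the spring when the spring is at natural length, so ½kx² = ½mv²
v = x√(k/m) = 0.516 × √(1690/3.71) = 11.01 m/s

v = 11.0 m/s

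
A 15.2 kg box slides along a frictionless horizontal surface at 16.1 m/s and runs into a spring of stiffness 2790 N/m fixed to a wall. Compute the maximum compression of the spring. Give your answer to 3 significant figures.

Conservation of energy between contact and max compression: ½mv² = ½kx²
x = v√(m/k) = 16.1 × √(15.2/2790) = 1.188 m

x = 1.19 m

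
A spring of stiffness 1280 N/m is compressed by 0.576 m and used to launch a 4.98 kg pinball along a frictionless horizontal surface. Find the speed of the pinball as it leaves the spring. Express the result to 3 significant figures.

The pinball leaves the spring when the spring is at natural length, so ½kx² = ½mv²
v = x√(k/m) = 0.576 × √(1280/4.98) = 9.234 m/s

v = 9.23 m/s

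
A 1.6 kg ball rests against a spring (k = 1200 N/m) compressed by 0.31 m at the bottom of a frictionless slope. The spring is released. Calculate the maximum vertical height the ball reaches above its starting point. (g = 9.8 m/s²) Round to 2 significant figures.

At maximum height the ball is at rest, so ½kx² = mgh
h = kx²/(2mg) = (1200)(0.31)²/(2 × 1.6 × 9.8) = 3.677 m

h = 3.7 m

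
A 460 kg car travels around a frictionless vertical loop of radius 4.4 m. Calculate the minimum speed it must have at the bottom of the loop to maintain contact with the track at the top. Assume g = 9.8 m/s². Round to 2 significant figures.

At the top: mg = mv_top²/r ⇒ v_top² = gr = 43.12 m²/s²
Energy from bottom to top (height 2r): ½mv_bot² = ½mv_top² + mg(2r)
v_bot² = gr + 4gr = 5gr = 215.6
v_bot = √(5gr) = 14.68 m/s

v = 15 m/s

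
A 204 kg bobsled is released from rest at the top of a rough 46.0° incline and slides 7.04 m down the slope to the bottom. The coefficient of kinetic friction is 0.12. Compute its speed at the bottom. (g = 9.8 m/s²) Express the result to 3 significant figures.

v = 9.37 m/s

Work–energy: mg(L sinθ) − μ_k(mg cosθ)L = ½mv²
mgh = mgL sinθ = (204)(9.8)(7.04)sin46.0° = 10124 J
W_f = μ_k mg cosθ · L = (0.12)(204)(9.8)cos46.0°·7.04 = 1173 J
½mv² = 10124 − 1173 = 8951.0 J
v = √(2 × 8951.0/204) = 9.368 m/s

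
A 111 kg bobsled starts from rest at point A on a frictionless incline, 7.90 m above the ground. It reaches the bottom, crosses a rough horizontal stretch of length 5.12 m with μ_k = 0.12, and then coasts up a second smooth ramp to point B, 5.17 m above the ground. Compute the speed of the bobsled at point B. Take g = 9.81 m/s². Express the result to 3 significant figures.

v = 6.44 m/s

Energy at A: mgh₁ = (111)(9.81)(7.90) = 8602.4 J
Friction loss: W_f = μ_k mg d = 669.0 J
At B: ½mv² + mgh₂ = mgh₁ − W_f
½mv² = 8602.4 − 669.0 − 5629.7 = 2303.7 J
v = √(2 × 2303.7/111) = 6.443 m/s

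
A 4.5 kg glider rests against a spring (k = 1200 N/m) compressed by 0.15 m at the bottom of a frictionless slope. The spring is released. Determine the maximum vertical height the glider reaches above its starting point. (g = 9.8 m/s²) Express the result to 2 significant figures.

At maximum height the glider is at rest, so ½kx² = mgh
h = kx²/(2mg) = (1200)(0.15)²/(2 × 4.5 × 9.8) = 0.3061 m

h = 0.31 m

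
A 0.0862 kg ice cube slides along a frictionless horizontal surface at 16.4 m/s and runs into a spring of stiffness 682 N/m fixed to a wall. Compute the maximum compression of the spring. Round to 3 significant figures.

x = 0.184 m

Conservation of energy between contact and max compression: ½mv² = ½kx²
x = v√(m/k) = 16.4 × √(0.0862/682) = 0.1844 m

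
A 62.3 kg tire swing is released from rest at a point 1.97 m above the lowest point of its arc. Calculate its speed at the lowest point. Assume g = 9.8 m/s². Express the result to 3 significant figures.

Equating total energy at the two states: mgh = ½mv²
The mass cancels from both sides.
v = √(2gh) = √(2 × 9.8 × 1.97) = √38.612 = 6.214 m/s

v = 6.21 m/s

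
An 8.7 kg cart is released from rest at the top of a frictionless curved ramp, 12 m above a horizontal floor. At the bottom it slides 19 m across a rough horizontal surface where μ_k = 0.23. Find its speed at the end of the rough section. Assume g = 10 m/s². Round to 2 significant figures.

v = 12 m/s

Applying the work–energy principle:
mgh = ½mv² + μ_k m g d
W_f = μ_k mg d = (0.23)(8.7)(10)(19) = 380.2 J
½mv² = mgh − W_f = 1044.0 − 380.2 = 663.81 J
v = √(2 × 663.81/8.7) = 12.35 m/s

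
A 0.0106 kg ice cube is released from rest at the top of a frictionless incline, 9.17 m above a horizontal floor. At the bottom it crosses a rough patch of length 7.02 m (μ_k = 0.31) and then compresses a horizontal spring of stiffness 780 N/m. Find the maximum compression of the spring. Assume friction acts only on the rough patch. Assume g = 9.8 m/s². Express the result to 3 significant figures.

Initial energy: E₁ = mgh = (0.0106)(9.8)(9.17) = 0.95258 J
Friction removes W_f = μ_k mg d = (0.31)(0.0106)(9.8)(7.02) = 0.2261 J
Energy reaching the spring: E = 0.95258 − 0.2261 = 0.72652 J
At max compression ½kx² = E ⇒ x = √(2E/k) = √(2 × 0.72652/780) = 0.04316 m

x = 0.0432 m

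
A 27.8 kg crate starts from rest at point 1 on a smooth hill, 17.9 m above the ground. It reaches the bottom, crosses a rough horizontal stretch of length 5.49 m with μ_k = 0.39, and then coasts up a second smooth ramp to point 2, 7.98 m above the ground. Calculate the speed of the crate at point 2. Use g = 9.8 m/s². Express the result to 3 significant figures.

Energy at 1: mgh₁ = (27.8)(9.8)(17.9) = 4876.7 J
Friction loss: W_f = μ_k mg d = 583.3 J
At 2: ½mv² + mgh₂ = mgh₁ − W_f
½mv² = 4876.7 − 583.3 − 2174.1 = 2119.3 J
v = √(2 × 2119.3/27.8) = 12.35 m/s

v = 12.3 m/s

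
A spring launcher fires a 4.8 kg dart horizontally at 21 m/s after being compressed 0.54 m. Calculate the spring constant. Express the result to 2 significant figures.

k = 7300 N/m

Energy stored in the spring equals the launch KE: ½kx² = ½mv²
k = mv²/x² = (4.8)(21)²/(0.54)² = 7259 N/m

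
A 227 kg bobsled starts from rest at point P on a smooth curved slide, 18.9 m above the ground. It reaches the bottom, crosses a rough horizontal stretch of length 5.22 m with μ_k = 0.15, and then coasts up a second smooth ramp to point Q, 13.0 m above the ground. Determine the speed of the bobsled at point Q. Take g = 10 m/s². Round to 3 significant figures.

Energy at P: mgh₁ = (227)(10)(18.9) = 42903 J
Friction loss: W_f = μ_k mg d = 1777 J
At Q: ½mv² + mgh₂ = mgh₁ − W_f
½mv² = 42903 − 1777 − 29510 = 11616 J
v = √(2 × 11616/227) = 10.12 m/s

v = 10.1 m/s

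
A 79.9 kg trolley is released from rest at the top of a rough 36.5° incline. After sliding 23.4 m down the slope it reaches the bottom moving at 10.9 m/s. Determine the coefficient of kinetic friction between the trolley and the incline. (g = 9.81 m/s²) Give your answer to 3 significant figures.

The energy dissipated by friction is the PE lost minus the KE gained:
mgL sinθ = 10910 J; ½mv² = 4746.5 J
W_f = 10910 − 4746.5 = 6163 J
μ_k = W_f/(mg cosθ · L) = 6163/(630.1 × 23.4) = 0.4180

μ_k = 0.418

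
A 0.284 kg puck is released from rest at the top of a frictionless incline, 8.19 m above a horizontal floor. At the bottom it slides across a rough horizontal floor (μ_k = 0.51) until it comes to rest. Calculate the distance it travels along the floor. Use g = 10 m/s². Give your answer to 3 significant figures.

d = 16.1 m

Energy bookkeeping (friction removes W_f = μ_k N d):
At rest all PE has been dissipated by friction: mgh = μ_k m g d
d = h/μ_k = 8.19/0.51 = 16.06 m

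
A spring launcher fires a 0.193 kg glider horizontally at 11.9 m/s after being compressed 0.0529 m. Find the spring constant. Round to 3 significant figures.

k = 9770 N/m

Spring PE at full compression equals KE at release: ½kx² = ½mv²
k = mv²/x² = (0.193)(11.9)²/(0.0529)² = 9767 N/m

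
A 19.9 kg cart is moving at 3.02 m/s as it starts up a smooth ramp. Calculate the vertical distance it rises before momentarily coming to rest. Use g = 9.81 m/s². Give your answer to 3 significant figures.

Setting KE at the bottom equal to PE gained: ½mv² = mgh
h = v²/(2g) = 3.02²/(2 × 9.81) = 0.4649 m

h = 0.465 m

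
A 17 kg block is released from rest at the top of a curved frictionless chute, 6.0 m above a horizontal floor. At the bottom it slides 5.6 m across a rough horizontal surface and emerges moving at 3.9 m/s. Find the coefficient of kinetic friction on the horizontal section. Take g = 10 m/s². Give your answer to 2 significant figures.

μ_k = 0.94

Applying the work–energy principle:
mgh = ½mv² + μ_k m g d
mgh = 1020.0 J; ½mv² = 129.28 J
W_f = 1020.0 − 129.28 = 890.7 J
μ_k = W_f/(mg·d) = 890.7/(170.0 × 5.6) = 0.9356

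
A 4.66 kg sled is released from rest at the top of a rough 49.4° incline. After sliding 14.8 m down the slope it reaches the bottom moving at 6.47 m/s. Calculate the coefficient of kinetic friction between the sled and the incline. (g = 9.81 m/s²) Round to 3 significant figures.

Energy balance down the incline: mg L sinθ − ½mv² = μ_k (mg cosθ) L
mgL sinθ = 513.70 J; ½mv² = 97.536 J
W_f = 513.70 − 97.536 = 416.2 J
μ_k = W_f/(mg cosθ · L) = 416.2/(29.75 × 14.8) = 0.9452

μ_k = 0.945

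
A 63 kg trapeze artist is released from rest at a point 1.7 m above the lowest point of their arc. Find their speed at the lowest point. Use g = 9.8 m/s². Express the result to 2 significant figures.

v = 5.8 m/s

Equating total energy at the two states: mgh = ½mv²
The mass cancels from both sides.
v = √(2gh) = √(2 × 9.8 × 1.7) = √33.320 = 5.772 m/s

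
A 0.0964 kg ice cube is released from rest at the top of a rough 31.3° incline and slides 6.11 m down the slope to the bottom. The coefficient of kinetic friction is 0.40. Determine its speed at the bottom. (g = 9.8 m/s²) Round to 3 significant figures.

Work–energy: mg(L sinθ) − μ_k(mg cosθ)L = ½mv²
mgh = mgL sinθ = (0.0964)(9.8)(6.11)sin31.3° = 2.9988 J
W_f = μ_k mg cosθ · L = (0.40)(0.0964)(9.8)cos31.3°·6.11 = 1.973 J
½mv² = 2.9988 − 1.973 = 1.0259 J
v = √(2 × 1.0259/0.0964) = 4.614 m/s

v = 4.61 m/s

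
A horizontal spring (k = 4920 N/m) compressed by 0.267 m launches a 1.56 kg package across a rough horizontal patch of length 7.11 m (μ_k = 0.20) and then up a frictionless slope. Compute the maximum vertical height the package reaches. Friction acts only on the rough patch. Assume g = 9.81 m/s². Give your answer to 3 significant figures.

Spring energy: E₀ = ½kx² = ½(4920)(0.267)² = 175.37 J
Friction: W_f = μ_k mg d = (0.20)(1.56)(9.81)(7.11) = 21.76 J
Energy at base of ramp: E = 175.37 − 21.76 = 153.61 J
At max height all remaining energy is PE: mgh = E ⇒ h = E/(mg) = 153.61/(1.56 × 9.81) = 10.04 m

h = 10.0 m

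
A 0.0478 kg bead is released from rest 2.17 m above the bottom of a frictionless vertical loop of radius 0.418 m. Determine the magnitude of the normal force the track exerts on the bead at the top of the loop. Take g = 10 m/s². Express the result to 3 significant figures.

N = 2.57 N

Energy from release to top (height 2r): mgh = ½mv_top² + mg(2r)
v_top² = 2g(h − 2r) = 2(10)(2.17 − 0.8360) = 26.680 m²/s²
At the top, both N and weight point toward the centre: N + mg = mv_top²/r
N = m(v_top²/r − g) = 0.0478(26.680/0.418 − 10) = 2.573 N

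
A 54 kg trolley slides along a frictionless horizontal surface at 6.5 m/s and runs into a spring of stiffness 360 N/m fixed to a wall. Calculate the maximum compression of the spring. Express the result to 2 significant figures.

At max compression the trolley is momentarily at rest: ½mv² = ½kx²
x = v√(m/k) = 6.5 × √(54/360) = 2.517 m

x = 2.5 m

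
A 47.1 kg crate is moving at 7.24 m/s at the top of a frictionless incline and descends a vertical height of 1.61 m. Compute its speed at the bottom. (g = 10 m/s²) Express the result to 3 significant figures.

Equating total energy at the two states: ½mv₀² + mgh = ½mv²
v² = v₀² + 2gh = (7.24)² + 2(10)(1.61) = 84.618
v = √84.618 = 9.199 m/s

v = 9.20 m/s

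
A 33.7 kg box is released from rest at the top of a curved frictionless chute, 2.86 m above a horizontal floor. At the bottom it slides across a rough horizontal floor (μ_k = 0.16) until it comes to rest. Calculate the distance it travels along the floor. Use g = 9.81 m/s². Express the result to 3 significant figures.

Energy at the top = energy at the end + work done against friction:
At rest all PE has been dissipated by friction: mgh = μ_k m g d
d = h/μ_k = 2.86/0.16 = 17.88 m

d = 17.9 m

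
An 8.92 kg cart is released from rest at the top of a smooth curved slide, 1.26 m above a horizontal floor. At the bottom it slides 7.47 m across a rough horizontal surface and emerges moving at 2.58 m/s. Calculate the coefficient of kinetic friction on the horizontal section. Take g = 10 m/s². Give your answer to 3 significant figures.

μ_k = 0.124

Energy bookkeeping (friction removes W_f = μ_k N d):
mgh = ½mv² + μ_k m g d
mgh = 112.39 J; ½mv² = 29.688 J
W_f = 112.39 − 29.688 = 82.70 J
μ_k = W_f/(mg·d) = 82.70/(89.20 × 7.47) = 0.1241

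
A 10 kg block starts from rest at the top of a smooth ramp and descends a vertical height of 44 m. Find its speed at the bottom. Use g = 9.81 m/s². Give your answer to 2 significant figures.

v = 29 m/s

Mechanical energy is conserved (no friction): mgh = ½mv²
The mass cancels from both sides.
v = √(2gh) = √(2 × 9.81 × 44) = √863.28 = 29.38 m/s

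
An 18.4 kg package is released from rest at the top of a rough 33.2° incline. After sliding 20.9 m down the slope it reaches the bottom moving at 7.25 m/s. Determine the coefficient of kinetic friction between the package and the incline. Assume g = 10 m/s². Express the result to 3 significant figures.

μ_k = 0.504

Energy balance down the incline: mg L sinθ − ½mv² = μ_k (mg cosθ) L
mgL sinθ = 2105.7 J; ½mv² = 483.57 J
W_f = 2105.7 − 483.57 = 1622 J
μ_k = W_f/(mg cosθ · L) = 1622/(154.0 × 20.9) = 0.5041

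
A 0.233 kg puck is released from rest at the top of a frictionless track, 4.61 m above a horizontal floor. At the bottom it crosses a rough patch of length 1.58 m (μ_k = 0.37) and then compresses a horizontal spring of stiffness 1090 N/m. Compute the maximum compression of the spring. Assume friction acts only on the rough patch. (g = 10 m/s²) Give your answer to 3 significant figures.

x = 0.131 m

Initial energy: E₁ = mgh = (0.233)(10)(4.61) = 10.741 J
Friction removes W_f = μ_k mg d = (0.37)(0.233)(10)(1.58) = 1.362 J
Energy reaching the spring: E = 10.741 − 1.362 = 9.3792 J
At max compression ½kx² = E ⇒ x = √(2E/k) = √(2 × 9.3792/1090) = 0.1312 m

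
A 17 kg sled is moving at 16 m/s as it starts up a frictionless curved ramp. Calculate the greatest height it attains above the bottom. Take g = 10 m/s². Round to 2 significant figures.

Setting KE at the bottom equal to PE gained: ½mv² = mgh
h = v²/(2g) = 16²/(2 × 10) = 12.80 m

h = 13 m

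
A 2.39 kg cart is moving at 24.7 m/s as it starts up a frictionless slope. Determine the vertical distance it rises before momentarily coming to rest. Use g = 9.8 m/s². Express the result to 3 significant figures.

By energy conservation, ½mv² = mgh
h = v²/(2g) = 24.7²/(2 × 9.8) = 31.13 m

h = 31.1 m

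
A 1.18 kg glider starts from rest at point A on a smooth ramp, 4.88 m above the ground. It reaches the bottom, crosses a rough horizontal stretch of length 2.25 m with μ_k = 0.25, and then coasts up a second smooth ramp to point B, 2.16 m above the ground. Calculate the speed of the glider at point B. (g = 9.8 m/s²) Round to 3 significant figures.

v = 6.50 m/s

Energy at A: mgh₁ = (1.18)(9.8)(4.88) = 56.432 J
Friction loss: W_f = μ_k mg d = 6.505 J
At B: ½mv² + mgh₂ = mgh₁ − W_f
½mv² = 56.432 − 6.505 − 24.978 = 24.949 J
v = √(2 × 24.949/1.18) = 6.503 m/s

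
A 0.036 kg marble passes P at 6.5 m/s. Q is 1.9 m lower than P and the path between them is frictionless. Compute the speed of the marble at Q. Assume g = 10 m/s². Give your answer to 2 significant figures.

Energy conservation between the two points: ½mv₀² + mgh = ½mv²
v² = v₀² + 2gh = (6.5)² + 2(10)(1.9) = 80.250
v = √80.250 = 8.958 m/s

v = 9.0 m/s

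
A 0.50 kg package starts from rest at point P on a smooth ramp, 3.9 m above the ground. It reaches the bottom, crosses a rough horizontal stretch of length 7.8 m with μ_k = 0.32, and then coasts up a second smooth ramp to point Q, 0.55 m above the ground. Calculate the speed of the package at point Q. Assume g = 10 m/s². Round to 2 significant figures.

v = 4.1 m/s

Energy at P: mgh₁ = (0.50)(10)(3.9) = 19.500 J
Friction loss: W_f = μ_k mg d = 12.48 J
At Q: ½mv² + mgh₂ = mgh₁ − W_f
½mv² = 19.500 − 12.48 − 2.7500 = 4.2700 J
v = √(2 × 4.2700/0.50) = 4.133 m/s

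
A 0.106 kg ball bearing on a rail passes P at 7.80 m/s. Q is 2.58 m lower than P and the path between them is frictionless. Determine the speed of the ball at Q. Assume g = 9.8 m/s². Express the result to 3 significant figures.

Mechanical energy is conserved (no friction): ½mv₀² + mgh = ½mv²
v² = v₀² + 2gh = (7.80)² + 2(9.8)(2.58) = 111.41
v = √111.41 = 10.55 m/s

v = 10.6 m/s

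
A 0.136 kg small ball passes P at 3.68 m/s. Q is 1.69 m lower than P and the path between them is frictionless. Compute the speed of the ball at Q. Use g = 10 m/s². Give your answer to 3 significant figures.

Equating total energy at the two states: ½mv₀² + mgh = ½mv²
v² = v₀² + 2gh = (3.68)² + 2(10)(1.69) = 47.342
v = √47.342 = 6.881 m/s

v = 6.88 m/s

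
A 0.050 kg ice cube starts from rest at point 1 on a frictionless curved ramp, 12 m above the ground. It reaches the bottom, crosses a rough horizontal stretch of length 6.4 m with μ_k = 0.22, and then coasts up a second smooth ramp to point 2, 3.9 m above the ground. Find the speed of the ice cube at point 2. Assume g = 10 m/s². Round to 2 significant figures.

Energy at 1: mgh₁ = (0.050)(10)(12) = 6.0000 J
Friction loss: W_f = μ_k mg d = 0.7040 J
At 2: ½mv² + mgh₂ = mgh₁ − W_f
½mv² = 6.0000 − 0.7040 − 1.9500 = 3.3460 J
v = √(2 × 3.3460/0.050) = 11.57 m/s

v = 12 m/s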